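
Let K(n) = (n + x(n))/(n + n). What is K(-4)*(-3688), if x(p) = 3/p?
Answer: -8759/4 ≈ -2189.8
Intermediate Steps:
K(n) = (n + 3/n)/(2*n) (K(n) = (n + 3/n)/(n + n) = (n + 3/n)/((2*n)) = (n + 3/n)*(1/(2*n)) = (n + 3/n)/(2*n))
K(-4)*(-3688) = ((1/2)*(3 + (-4)**2)/(-4)**2)*(-3688) = ((1/2)*(1/16)*(3 + 16))*(-3688) = ((1/2)*(1/16)*19)*(-3688) = (19/32)*(-3688) = -8759/4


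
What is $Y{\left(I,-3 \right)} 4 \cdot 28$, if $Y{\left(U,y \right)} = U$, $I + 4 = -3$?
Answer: $-784$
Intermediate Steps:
$I = -7$ ($I = -4 - 3 = -7$)
$Y{\left(I,-3 \right)} 4 \cdot 28 = \left(-7\right) 4 \cdot 28 = \left(-28\right) 28 = -784$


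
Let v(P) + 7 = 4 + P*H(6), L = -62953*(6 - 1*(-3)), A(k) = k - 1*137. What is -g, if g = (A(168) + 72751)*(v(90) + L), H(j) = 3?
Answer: 41217174420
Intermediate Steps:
A(k) = -137 + k (A(k) = k - 137 = -137 + k)
L = -566577 (L = -62953*(6 + 3) = -62953*9 = -566577)
v(P) = -3 + 3*P (v(P) = -7 + (4 + P*3) = -7 + (4 + 3*P) = -3 + 3*P)
g = -41217174420 (g = ((-137 + 168) + 72751)*((-3 + 3*90) - 566577) = (31 + 72751)*((-3 + 270) - 566577) = 72782*(267 - 566577) = 72782*(-566310) = -41217174420)
-g = -1*(-41217174420) = 41217174420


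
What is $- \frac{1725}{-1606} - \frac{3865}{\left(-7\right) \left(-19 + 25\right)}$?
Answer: $\frac{1569910}{16863} \approx 93.098$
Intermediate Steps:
$- \frac{1725}{-1606} - \frac{3865}{\left(-7\right) \left(-19 + 25\right)} = \left(-1725\right) \left(- \frac{1}{1606}\right) - \frac{3865}{\left(-7\right) 6} = \frac{1725}{1606} - \frac{3865}{-42} = \frac{1725}{1606} - - \frac{3865}{42} = \frac{1725}{1606} + \frac{3865}{42} = \frac{1569910}{16863}$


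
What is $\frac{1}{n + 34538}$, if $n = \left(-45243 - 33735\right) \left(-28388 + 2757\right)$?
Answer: $\frac{1}{2024319656} \approx 4.9399 \cdot 10^{-10}$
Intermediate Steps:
$n = 2024285118$ ($n = \left(-78978\right) \left(-25631\right) = 2024285118$)
$\frac{1}{n + 34538} = \frac{1}{2024285118 + 34538} = \frac{1}{2024319656}$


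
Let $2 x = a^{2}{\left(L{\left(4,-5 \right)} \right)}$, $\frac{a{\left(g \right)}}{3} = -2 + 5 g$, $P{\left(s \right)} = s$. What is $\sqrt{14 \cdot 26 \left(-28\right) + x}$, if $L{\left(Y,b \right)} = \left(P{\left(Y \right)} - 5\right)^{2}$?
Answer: $\frac{i \sqrt{40606}}{2} \approx 100.75 i$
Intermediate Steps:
$L{\left(Y,b \right)} = \left(-5 + Y\right)^{2}$ ($L{\left(Y,b \right)} = \left(Y - 5\right)^{2} = \left(-5 + Y\right)^{2}$)
$a{\left(g \right)} = -6 + 15 g$ ($a{\left(g \right)} = 3 \left(-2 + 5 g\right) = -6 + 15 g$)
$x = \frac{81}{2}$ ($x = \frac{\left(-6 + 15 \left(-5 + 4\right)^{2}\right)^{2}}{2} = \frac{\left(-6 + 15 \left(-1\right)^{2}\right)^{2}}{2} = \frac{\left(-6 + 15 \cdot 1\right)^{2}}{2} = \frac{\left(-6 + 15\right)^{2}}{2} = \frac{9^{2}}{2} = \frac{1}{2} \cdot 81 = \frac{81}{2} \approx 40.5$)
$\sqrt{14 \cdot 26 \left(-28\right) + x} = \sqrt{14 \cdot 26 \left(-28\right) + \frac{81}{2}} = \sqrt{364 \left(-28\right) + \frac{81}{2}} = \sqrt{-10192 + \frac{81}{2}} = \sqrt{- \frac{20303}{2}} = \frac{i \sqrt{40606}}{2}$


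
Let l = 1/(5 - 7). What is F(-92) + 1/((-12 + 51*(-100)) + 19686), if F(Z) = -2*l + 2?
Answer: 43723/14574 ≈ 3.0001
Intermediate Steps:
l = -1/2 (l = 1/(-2) = -1/2 ≈ -0.50000)
F(Z) = 3 (F(Z) = -2*(-1/2) + 2 = 1 + 2 = 3)
F(-92) + 1/((-12 + 51*(-100)) + 19686) = 3 + 1/((-12 + 51*(-100)) + 19686) = 3 + 1/((-12 - 5100) + 19686) = 3 + 1/(-5112 + 19686) = 3 + 1/14574 = 43723/14574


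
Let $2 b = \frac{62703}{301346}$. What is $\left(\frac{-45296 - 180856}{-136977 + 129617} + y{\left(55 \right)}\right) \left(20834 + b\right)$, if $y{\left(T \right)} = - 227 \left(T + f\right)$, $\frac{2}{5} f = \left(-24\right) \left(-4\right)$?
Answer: $- \frac{773226326412047261}{554476640} \approx -1.3945 \cdot 10^{9}$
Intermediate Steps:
$f = 240$ ($f = \frac{5 \left(\left(-24\right) \left(-4\right)\right)}{2} = \frac{5}{2} \cdot 96 = 240$)
$b = \frac{62703}{602692}$ ($b = \frac{62703 \cdot \frac{1}{301346}}{2} = \frac{1}{2} \cdot \frac{62703}{301346} = \frac{62703}{602692} \approx 0.10404$)
$y{\left(T \right)} = -54480 - 227 T$ ($y{\left(T \right)} = - 227 \left(T + 240\right) = - 227 \left(240 + T\right) = -54480 - 227 T$)
$\left(\frac{-45296 - 180856}{-136977 + 129617} + y{\left(55 \right)}\right) \left(20834 + b\right) = \left(\frac{-45296 - 180856}{-136977 + 129617} - 66965\right) \left(20834 + \frac{62703}{602692}\right) = \left(- \frac{226152}{-7360} - 66965\right) \frac{12556547831}{602692} = \left(\left(-226152\right) \left(- \frac{1}{7360}\right) - 66965\right) \frac{12556547831}{602692} = \left(\frac{28269}{920} - 66965\right) \frac{12556547831}{602692} = \left(- \frac{61579531}{920}\right) \frac{12556547831}{602692} = - \frac{773226326412047261}{554476640}$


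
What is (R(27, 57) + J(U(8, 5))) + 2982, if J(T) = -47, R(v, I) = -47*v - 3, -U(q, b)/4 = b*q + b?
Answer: 1663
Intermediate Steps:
U(q, b) = -4*b - 4*b*q (U(q, b) = -4*(b*q + b) = -4*(b + b*q) = -4*b - 4*b*q)
R(v, I) = -3 - 47*v
(R(27, 57) + J(U(8, 5))) + 2982 = ((-3 - 47*27) - 47) + 2982 = ((-3 - 1269) - 47) + 2982 = (-1272 - 47) + 2982 = -1319 + 2982 = 1663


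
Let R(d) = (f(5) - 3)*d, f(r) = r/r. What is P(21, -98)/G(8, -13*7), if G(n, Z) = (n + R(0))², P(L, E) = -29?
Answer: -29/64 ≈ -0.45313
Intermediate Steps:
f(r) = 1
R(d) = -2*d (R(d) = (1 - 3)*d = -2*d)
G(n, Z) = n² (G(n, Z) = (n - 2*0)² = (n + 0)² = n²)
P(21, -98)/G(8, -13*7) = -29/(8²) = -29/64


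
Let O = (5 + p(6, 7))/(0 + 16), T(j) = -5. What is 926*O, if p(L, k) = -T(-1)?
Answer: 2315/4 ≈ 578.75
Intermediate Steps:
p(L, k) = 5 (p(L, k) = -1*(-5) = 5)
O = 5/8 (O = (5 + 5)/(0 + 16) = 10/16 = 10*(1/16) = 5/8 ≈ 0.62500)
926*O = 926*(5/8) = 2315/4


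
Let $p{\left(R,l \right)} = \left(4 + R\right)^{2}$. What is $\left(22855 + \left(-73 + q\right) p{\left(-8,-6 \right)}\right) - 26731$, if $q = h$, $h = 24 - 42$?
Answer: $-5332$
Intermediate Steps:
$h = -18$
$q = -18$
$\left(22855 + \left(-73 + q\right) p{\left(-8,-6 \right)}\right) - 26731 = \left(22855 + \left(-73 - 18\right) \left(4 - 8\right)^{2}\right) - 26731 = \left(22855 - 91 \left(-4\right)^{2}\right) - 26731 = \left(22855 - 1456\right) - 26731 = 21399 - 26731 = -5332$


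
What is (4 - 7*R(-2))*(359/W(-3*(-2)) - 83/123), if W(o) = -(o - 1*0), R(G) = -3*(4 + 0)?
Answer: -654940/123 ≈ -5324.7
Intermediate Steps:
R(G) = -12 (R(G) = -3*4 = -12)
W(o) = -o (W(o) = -(o + 0) = -o)
(4 - 7*R(-2))*(359/W(-3*(-2)) - 83/123) = (4 - 7*(-12))*(359/((-(-3)*(-2))) - 83/123) = (4 + 84)*(359/((-1*6)) - 83*1/123) = 88*(359/(-6) - 83/123) = 88*(359*(-⅙) - 83/123) = 88*(-359/6 - 83/123) = 88*(-14885/246) = -654940/123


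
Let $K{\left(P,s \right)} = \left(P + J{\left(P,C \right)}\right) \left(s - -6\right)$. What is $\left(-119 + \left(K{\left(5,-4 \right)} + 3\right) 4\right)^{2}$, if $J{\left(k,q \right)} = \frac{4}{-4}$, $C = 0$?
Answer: $5625$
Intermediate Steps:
$J{\left(k,q \right)} = -1$ ($J{\left(k,q \right)} = 4 \left(- \frac{1}{4}\right) = -1$)
$K{\left(P,s \right)} = \left(-1 + P\right) \left(6 + s\right)$ ($K{\left(P,s \right)} = \left(P - 1\right) \left(s - -6\right) = \left(-1 + P\right) \left(s + 6\right) = \left(-1 + P\right) \left(6 + s\right)$)
$\left(-119 + \left(K{\left(5,-4 \right)} + 3\right) 4\right)^{2} = \left(-119 + \left(\left(-6 - -4 + 6 \cdot 5 + 5 \left(-4\right)\right) + 3\right) 4\right)^{2} = \left(-119 + \left(\left(-6 + 4 + 30 - 20\right) + 3\right) 4\right)^{2} = \left(-119 + \left(8 + 3\right) 4\right)^{2} = \left(-119 + 11 \cdot 4\right)^{2} = \left(-119 + 44\right)^{2} = \left(-75\right)^{2} = 5625$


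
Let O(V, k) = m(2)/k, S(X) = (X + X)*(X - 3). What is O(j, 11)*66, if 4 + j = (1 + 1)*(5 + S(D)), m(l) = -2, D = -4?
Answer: -12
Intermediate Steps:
S(X) = 2*X*(-3 + X) (S(X) = (2*X)*(-3 + X) = 2*X*(-3 + X))
j = 118 (j = -4 + (1 + 1)*(5 + 2*(-4)*(-3 - 4)) = -4 + 2*(5 + 2*(-4)*(-7)) = -4 + 2*(5 + 56) = -4 + 2*61 = -4 + 122 = 118)
O(V, k) = -2/k
O(j, 11)*66 = -2/11*66 = -12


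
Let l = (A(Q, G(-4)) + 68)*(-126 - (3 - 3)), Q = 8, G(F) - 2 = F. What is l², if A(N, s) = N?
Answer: 91699776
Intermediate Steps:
G(F) = 2 + F
l = -9576 (l = (8 + 68)*(-126 - (3 - 3)) = 76*(-126 - 1*0) = 76*(-126 + 0) = 76*(-126) = -9576)
l² = (-9576)² = 91699776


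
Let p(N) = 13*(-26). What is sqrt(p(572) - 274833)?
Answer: I*sqrt(275171) ≈ 524.57*I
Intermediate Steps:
p(N) = -338
sqrt(p(572) - 274833) = sqrt(-338 - 274833) = sqrt(-275171) = I*sqrt(275171)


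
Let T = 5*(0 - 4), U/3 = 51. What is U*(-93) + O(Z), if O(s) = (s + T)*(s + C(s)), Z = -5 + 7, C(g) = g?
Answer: -14301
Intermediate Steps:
U = 153 (U = 3*51 = 153)
T = -20 (T = 5*(-4) = -20)
Z = 2
O(s) = 2*s*(-20 + s) (O(s) = (s - 20)*(s + s) = (-20 + s)*(2*s) = 2*s*(-20 + s))
U*(-93) + O(Z) = 153*(-93) + 2*2*(-20 + 2) = -14229 + 2*2*(-18) = -14229 - 72 = -14301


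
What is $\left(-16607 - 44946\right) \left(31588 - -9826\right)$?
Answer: $-2549155942$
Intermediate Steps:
$\left(-16607 - 44946\right) \left(31588 - -9826\right) = - 61553 \left(31588 + \left(-12853 + 22679\right)\right) = - 61553 \left(31588 + 9826\right) = \left(-61553\right) 41414 = -2549155942$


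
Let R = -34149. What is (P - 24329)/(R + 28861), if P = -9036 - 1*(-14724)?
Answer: 18641/5288 ≈ 3.5252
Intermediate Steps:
P = 5688 (P = -9036 + 14724 = 5688)
(P - 24329)/(R + 28861) = (5688 - 24329)/(-34149 + 28861) = -18641/(-5288) = -18641*(-1/5288) = 18641/5288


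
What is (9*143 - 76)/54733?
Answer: 173/7819 ≈ 0.022126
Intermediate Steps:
(9*143 - 76)/54733 = (1287 - 76)*(1/54733) = 1211*(1/54733) = 173/7819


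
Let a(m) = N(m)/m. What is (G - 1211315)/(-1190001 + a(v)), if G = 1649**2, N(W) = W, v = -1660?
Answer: -753943/595000 ≈ -1.2671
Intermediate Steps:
a(m) = 1 (a(m) = m/m = 1)
G = 2719201
(G - 1211315)/(-1190001 + a(v)) = (2719201 - 1211315)/(-1190001 + 1) = 1507886/(-1190000) = 1507886*(-1/1190000) = -753943/595000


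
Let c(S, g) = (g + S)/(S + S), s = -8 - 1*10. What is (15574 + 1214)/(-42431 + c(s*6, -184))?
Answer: -906552/2291201 ≈ -0.39567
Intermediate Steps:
s = -18 (s = -8 - 10 = -18)
c(S, g) = (S + g)/(2*S) (c(S, g) = (S + g)/((2*S)) = (S + g)*(1/(2*S)) = (S + g)/(2*S))
(15574 + 1214)/(-42431 + c(s*6, -184)) = (15574 + 1214)/(-42431 + (-18*6 - 184)/(2*((-18*6)))) = 16788/(-42431 + (1/2)*(-108 - 184)/(-108)) = 16788/(-42431 + (1/2)*(-1/108)*(-292)) = 16788/(-42431 + 73/54) = 16788/(-2291201/54) = 16788*(-54/2291201) = -906552/2291201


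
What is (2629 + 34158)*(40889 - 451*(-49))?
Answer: 2317139556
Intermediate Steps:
(2629 + 34158)*(40889 - 451*(-49)) = 36787*(40889 + 22099) = 36787*62988 = 2317139556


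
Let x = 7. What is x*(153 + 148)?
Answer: 2107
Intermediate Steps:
x*(153 + 148) = 7*(153 + 148) = 7*301 = 2107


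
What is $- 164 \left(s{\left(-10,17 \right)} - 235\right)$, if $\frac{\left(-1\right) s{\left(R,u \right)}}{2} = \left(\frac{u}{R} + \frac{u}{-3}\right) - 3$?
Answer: $\frac{527096}{15} \approx 35140.0$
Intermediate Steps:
$s{\left(R,u \right)} = 6 + \frac{2 u}{3} - \frac{2 u}{R}$ ($s{\left(R,u \right)} = - 2 \left(\left(\frac{u}{R} + \frac{u}{-3}\right) - 3\right) = - 2 \left(\left(\frac{u}{R} + u \left(- \frac{1}{3}\right)\right) - 3\right) = - 2 \left(\left(\frac{u}{R} - \frac{u}{3}\right) - 3\right) = - 2 \left(\left(- \frac{u}{3} + \frac{u}{R}\right) - 3\right) = - 2 \left(-3 - \frac{u}{3} + \frac{u}{R}\right) = 6 + \frac{2 u}{3} - \frac{2 u}{R}$)
$- 164 \left(s{\left(-10,17 \right)} - 235\right) = - 164 \left(\left(6 + \frac{2}{3} \cdot 17 - \frac{34}{-10}\right) - 235\right) = - 164 \left(\left(6 + \frac{34}{3} - 34 \left(- \frac{1}{10}\right)\right) - 235\right) = - 164 \left(\left(6 + \frac{34}{3} + \frac{17}{5}\right) - 235\right) = - 164 \left(\frac{311}{15} - 235\right) = \left(-164\right) \left(- \frac{3214}{15}\right) = \frac{527096}{15}$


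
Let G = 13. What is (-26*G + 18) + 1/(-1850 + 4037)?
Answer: -699839/2187 ≈ -320.00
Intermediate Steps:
(-26*G + 18) + 1/(-1850 + 4037) = (-26*13 + 18) + 1/(-1850 + 4037) = (-338 + 18) + 1/2187 = -320 + 1/2187 = -699839/2187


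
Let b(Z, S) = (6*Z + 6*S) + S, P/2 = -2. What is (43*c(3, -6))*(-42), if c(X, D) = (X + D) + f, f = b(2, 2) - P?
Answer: -48762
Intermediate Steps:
P = -4 (P = 2*(-2) = -4)
b(Z, S) = 6*Z + 7*S (b(Z, S) = (6*S + 6*Z) + S = 6*Z + 7*S)
f = 30 (f = (6*2 + 7*2) - 1*(-4) = (12 + 14) + 4 = 26 + 4 = 30)
c(X, D) = 30 + D + X (c(X, D) = (X + D) + 30 = (D + X) + 30 = 30 + D + X)
(43*c(3, -6))*(-42) = (43*(30 - 6 + 3))*(-42) = (43*27)*(-42) = 1161*(-42) = -48762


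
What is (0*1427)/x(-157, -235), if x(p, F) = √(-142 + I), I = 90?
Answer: 0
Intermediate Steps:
x(p, F) = 2*I*√13 (x(p, F) = √(-142 + 90) = √(-52) = 2*I*√13)
(0*1427)/x(-157, -235) = (0*1427)/((2*I*√13)) = 0*(-I*√13/26) = 0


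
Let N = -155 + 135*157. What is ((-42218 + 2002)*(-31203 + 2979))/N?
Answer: 70941024/1315 ≈ 53948.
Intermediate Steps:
N = 21040 (N = -155 + 21195 = 21040)
((-42218 + 2002)*(-31203 + 2979))/N = ((-42218 + 2002)*(-31203 + 2979))/21040 = -40216*(-28224)*(1/21040) = 1135056384*(1/21040) = 70941024/1315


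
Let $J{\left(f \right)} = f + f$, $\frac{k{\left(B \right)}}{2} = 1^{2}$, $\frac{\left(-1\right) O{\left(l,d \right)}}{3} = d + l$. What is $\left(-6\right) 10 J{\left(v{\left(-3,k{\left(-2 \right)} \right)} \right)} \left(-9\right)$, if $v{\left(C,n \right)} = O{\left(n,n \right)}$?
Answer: $-12960$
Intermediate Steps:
$O{\left(l,d \right)} = - 3 d - 3 l$ ($O{\left(l,d \right)} = - 3 \left(d + l\right) = - 3 d - 3 l$)
$k{\left(B \right)} = 2$ ($k{\left(B \right)} = 2 \cdot 1^{2} = 2 \cdot 1 = 2$)
$v{\left(C,n \right)} = - 6 n$ ($v{\left(C,n \right)} = - 3 n - 3 n = - 6 n$)
$J{\left(f \right)} = 2 f$
$\left(-6\right) 10 J{\left(v{\left(-3,k{\left(-2 \right)} \right)} \right)} \left(-9\right) = \left(-6\right) 10 \cdot 2 \left(\left(-6\right) 2\right) \left(-9\right) = - 60 \cdot 2 \left(-12\right) \left(-9\right) = \left(-60\right) \left(-24\right) \left(-9\right) = 1440 \left(-9\right) = -12960$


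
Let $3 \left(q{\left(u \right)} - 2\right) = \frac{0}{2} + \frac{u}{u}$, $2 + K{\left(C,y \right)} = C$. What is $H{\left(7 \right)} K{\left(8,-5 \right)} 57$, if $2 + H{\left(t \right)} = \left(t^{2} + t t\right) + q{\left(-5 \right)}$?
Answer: $33630$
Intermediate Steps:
$K{\left(C,y \right)} = -2 + C$
$q{\left(u \right)} = \frac{7}{3}$ ($q{\left(u \right)} = 2 + \frac{\frac{0}{2} + \frac{u}{u}}{3} = 2 + \frac{0 \cdot \frac{1}{2} + 1}{3} = 2 + \frac{0 + 1}{3} = 2 + \frac{1}{3} \cdot 1 = 2 + \frac{1}{3} = \frac{7}{3}$)
$H{\left(t \right)} = \frac{1}{3} + 2 t^{2}$ ($H{\left(t \right)} = -2 + \left(\left(t^{2} + t t\right) + \frac{7}{3}\right) = -2 + \left(\left(t^{2} + t^{2}\right) + \frac{7}{3}\right) = -2 + \left(2 t^{2} + \frac{7}{3}\right) = -2 + \left(\frac{7}{3} + 2 t^{2}\right) = \frac{1}{3} + 2 t^{2}$)
$H{\left(7 \right)} K{\left(8,-5 \right)} 57 = \left(\frac{1}{3} + 2 \cdot 7^{2}\right) \left(-2 + 8\right) 57 = \left(\frac{1}{3} + 2 \cdot 49\right) 6 \cdot 57 = \left(\frac{1}{3} + 98\right) 6 \cdot 57 = \frac{295}{3} \cdot 6 \cdot 57 = 590 \cdot 57 = 33630$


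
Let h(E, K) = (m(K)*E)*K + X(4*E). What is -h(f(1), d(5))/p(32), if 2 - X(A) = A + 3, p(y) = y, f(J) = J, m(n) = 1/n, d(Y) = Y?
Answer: ⅛ ≈ 0.12500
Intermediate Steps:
X(A) = -1 - A (X(A) = 2 - (A + 3) = 2 - (3 + A) = 2 + (-3 - A) = -1 - A)
h(E, K) = -1 - 3*E (h(E, K) = (E/K)*K + (-1 - 4*E) = E + (-1 - 4*E) = -1 - 3*E)
-h(f(1), d(5))/p(32) = -(-1 - 3*1)/32 = -(-1 - 3)/32 = -(-4)/32 = -1*(-⅛) = ⅛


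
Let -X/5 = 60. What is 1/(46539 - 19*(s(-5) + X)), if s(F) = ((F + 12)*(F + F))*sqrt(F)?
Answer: 52239/2737757621 - 1330*I*sqrt(5)/2737757621 ≈ 1.9081e-5 - 1.0863e-6*I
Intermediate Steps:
X = -300 (X = -5*60 = -300)
s(F) = 2*F**(3/2)*(12 + F) (s(F) = ((12 + F)*(2*F))*sqrt(F) = (2*F*(12 + F))*sqrt(F) = 2*F**(3/2)*(12 + F))
1/(46539 - 19*(s(-5) + X)) = 1/(46539 - 19*(2*(-5)**(3/2)*(12 - 5) - 300)) = 1/(46539 - 19*(2*(-5*I*sqrt(5))*7 - 300)) = 1/(46539 - 19*(-70*I*sqrt(5) - 300)) = 1/(46539 - 19*(-300 - 70*I*sqrt(5))) = 1/(46539 + (5700 + 1330*I*sqrt(5))) = 1/(52239 + 1330*I*sqrt(5))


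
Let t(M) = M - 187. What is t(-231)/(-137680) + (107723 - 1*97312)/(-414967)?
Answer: -629965137/28566328280 ≈ -0.022053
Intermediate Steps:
t(M) = -187 + M
t(-231)/(-137680) + (107723 - 1*97312)/(-414967) = (-187 - 231)/(-137680) + (107723 - 1*97312)/(-414967) = -418*(-1/137680) + (107723 - 97312)*(-1/414967) = 209/68840 + 10411*(-1/414967) = 209/68840 - 10411/414967 = -629965137/28566328280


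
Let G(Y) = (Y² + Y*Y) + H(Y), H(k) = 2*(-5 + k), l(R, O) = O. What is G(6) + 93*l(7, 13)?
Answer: 1283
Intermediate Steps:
H(k) = -10 + 2*k
G(Y) = -10 + 2*Y + 2*Y² (G(Y) = (Y² + Y*Y) + (-10 + 2*Y) = (Y² + Y²) + (-10 + 2*Y) = 2*Y² + (-10 + 2*Y) = -10 + 2*Y + 2*Y²)
G(6) + 93*l(7, 13) = (-10 + 2*6 + 2*6²) + 93*13 = (-10 + 12 + 2*36) + 1209 = (-10 + 12 + 72) + 1209 = 74 + 1209 = 1283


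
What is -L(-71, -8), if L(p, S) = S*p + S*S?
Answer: -632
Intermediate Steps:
L(p, S) = S² + S*p (L(p, S) = S*p + S² = S² + S*p)
-L(-71, -8) = -(-8)*(-8 - 71) = -(-8)*(-79) = -1*632 = -632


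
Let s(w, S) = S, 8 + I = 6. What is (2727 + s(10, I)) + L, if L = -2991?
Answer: -266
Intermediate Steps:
I = -2 (I = -8 + 6 = -2)
(2727 + s(10, I)) + L = (2727 - 2) - 2991 = 2725 - 2991 = -266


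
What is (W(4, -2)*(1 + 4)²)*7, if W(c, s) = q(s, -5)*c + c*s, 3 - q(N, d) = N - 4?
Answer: 4900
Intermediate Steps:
q(N, d) = 7 - N (q(N, d) = 3 - (N - 4) = 3 - (-4 + N) = 3 + (4 - N) = 7 - N)
W(c, s) = c*s + c*(7 - s) (W(c, s) = (7 - s)*c + c*s = c*(7 - s) + c*s = c*s + c*(7 - s))
(W(4, -2)*(1 + 4)²)*7 = ((7*4)*(1 + 4)²)*7 = (28*5²)*7 = (28*25)*7 = 700*7 = 4900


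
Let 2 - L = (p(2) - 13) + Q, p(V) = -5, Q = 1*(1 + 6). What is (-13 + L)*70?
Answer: 0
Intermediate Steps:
Q = 7 (Q = 1*7 = 7)
L = 13 (L = 2 - ((-5 - 13) + 7) = 2 - (-18 + 7) = 2 - 1*(-11) = 2 + 11 = 13)
(-13 + L)*70 = (-13 + 13)*70 = 0*70 = 0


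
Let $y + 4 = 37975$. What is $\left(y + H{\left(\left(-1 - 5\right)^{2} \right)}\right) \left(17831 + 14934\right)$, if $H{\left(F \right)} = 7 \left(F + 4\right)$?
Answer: $1253294015$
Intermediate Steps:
$y = 37971$ ($y = -4 + 37975 = 37971$)
$H{\left(F \right)} = 28 + 7 F$ ($H{\left(F \right)} = 7 \left(4 + F\right) = 28 + 7 F$)
$\left(y + H{\left(\left(-1 - 5\right)^{2} \right)}\right) \left(17831 + 14934\right) = \left(37971 + \left(28 + 7 \left(-1 - 5\right)^{2}\right)\right) \left(17831 + 14934\right) = \left(37971 + \left(28 + 7 \left(-6\right)^{2}\right)\right) 32765 = \left(37971 + \left(28 + 7 \cdot 36\right)\right) 32765 = \left(37971 + \left(28 + 252\right)\right) 32765 = \left(37971 + 280\right) 32765 = 38251 \cdot 32765 = 1253294015$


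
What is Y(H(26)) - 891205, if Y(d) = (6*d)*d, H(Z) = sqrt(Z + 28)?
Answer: -890881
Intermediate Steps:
H(Z) = sqrt(28 + Z)
Y(d) = 6*d**2
Y(H(26)) - 891205 = 6*(sqrt(28 + 26))**2 - 891205 = 6*(sqrt(54))**2 - 891205 = 6*(3*sqrt(6))**2 - 891205 = 6*54 - 891205 = 324 - 891205 = -890881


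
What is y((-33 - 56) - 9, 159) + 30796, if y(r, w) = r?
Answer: 30698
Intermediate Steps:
y((-33 - 56) - 9, 159) + 30796 = ((-33 - 56) - 9) + 30796 = (-89 - 9) + 30796 = -98 + 30796 = 30698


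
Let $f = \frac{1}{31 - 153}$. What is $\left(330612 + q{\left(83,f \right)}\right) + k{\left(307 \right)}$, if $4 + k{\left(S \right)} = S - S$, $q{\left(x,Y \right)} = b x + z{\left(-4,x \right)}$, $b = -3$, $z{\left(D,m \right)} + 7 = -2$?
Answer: $330350$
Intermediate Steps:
$f = - \frac{1}{122}$ ($f = \frac{1}{-122} = - \frac{1}{122} \approx -0.0081967$)
$z{\left(D,m \right)} = -9$ ($z{\left(D,m \right)} = -7 - 2 = -9$)
$q{\left(x,Y \right)} = -9 - 3 x$ ($q{\left(x,Y \right)} = - 3 x - 9 = -9 - 3 x$)
$k{\left(S \right)} = -4$ ($k{\left(S \right)} = -4 + \left(S - S\right) = -4 + 0 = -4$)
$\left(330612 + q{\left(83,f \right)}\right) + k{\left(307 \right)} = \left(330612 - 258\right) - 4 = 330354 - 4 = 330350$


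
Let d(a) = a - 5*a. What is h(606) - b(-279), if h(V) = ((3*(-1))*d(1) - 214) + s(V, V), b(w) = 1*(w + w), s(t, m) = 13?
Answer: 369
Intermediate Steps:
d(a) = -4*a
b(w) = 2*w (b(w) = 1*(2*w) = 2*w)
h(V) = -189 (h(V) = ((3*(-1))*(-4*1) - 214) + 13 = (-3*(-4) - 214) + 13 = (12 - 214) + 13 = -202 + 13 = -189)
h(606) - b(-279) = -189 - 2*(-279) = -189 - 1*(-558) = -189 + 558 = 369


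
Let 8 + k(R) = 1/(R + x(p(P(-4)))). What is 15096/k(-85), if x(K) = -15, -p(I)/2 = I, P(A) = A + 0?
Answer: -503200/267 ≈ -1884.6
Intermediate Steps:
P(A) = A
p(I) = -2*I
k(R) = -8 + 1/(-15 + R) (k(R) = -8 + 1/(R - 15) = -8 + 1/(-15 + R))
15096/k(-85) = 15096/(((121 - 8*(-85))/(-15 - 85))) = 15096/(((121 + 680)/(-100))) = 15096/((-1/100*801)) = 15096/(-801/100) = 15096*(-100/801) = -503200/267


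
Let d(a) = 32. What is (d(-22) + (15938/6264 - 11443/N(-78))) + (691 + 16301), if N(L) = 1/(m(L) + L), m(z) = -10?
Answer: 3207201025/3132 ≈ 1.0240e+6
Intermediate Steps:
N(L) = 1/(-10 + L)
(d(-22) + (15938/6264 - 11443/N(-78))) + (691 + 16301) = (32 + (15938/6264 - 11443/(1/(-10 - 78)))) + (691 + 16301) = (32 + (15938*(1/6264) - 11443/(1/(-88)))) + 16992 = (32 + (7969/3132 - 11443/(-1/88))) + 16992 = (32 + (7969/3132 - 11443*(-88))) + 16992 = (32 + (7969/3132 + 1006984)) + 16992 = (32 + 3153881857/3132) + 16992 = 3153982081/3132 + 16992 = 3207201025/3132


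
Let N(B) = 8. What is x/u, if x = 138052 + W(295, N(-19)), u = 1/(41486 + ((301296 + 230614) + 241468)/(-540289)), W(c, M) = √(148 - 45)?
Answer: 3094250048603952/540289 + 22413656076*√103/540289 ≈ 5.7274e+9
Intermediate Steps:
W(c, M) = √103
u = 540289/22413656076 (u = 1/(41486 + (531910 + 241468)*(-1/540289)) = 1/(41486 + 773378*(-1/540289)) = 1/(41486 - 773378/540289) = 1/(22413656076/540289) = 540289/22413656076 ≈ 2.4105e-5)
x = 138052 + √103 ≈ 1.3806e+5
x/u = (138052 + √103)/(540289/22413656076) = (138052 + √103)*(22413656076/540289) = 3094250048603952/540289 + 22413656076*√103/540289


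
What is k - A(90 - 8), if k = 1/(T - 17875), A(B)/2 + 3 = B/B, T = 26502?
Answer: 34509/8627 ≈ 4.0001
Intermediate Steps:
A(B) = -4 (A(B) = -6 + 2*(B/B) = -6 + 2*1 = -6 + 2 = -4)
k = 1/8627 (k = 1/(26502 - 17875) = 1/8627 ≈ 0.00011592)
k - A(90 - 8) = 1/8627 - 1*(-4) = 1/8627 + 4 = 34509/8627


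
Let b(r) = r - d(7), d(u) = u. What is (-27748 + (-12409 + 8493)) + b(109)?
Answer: -31562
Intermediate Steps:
b(r) = -7 + r (b(r) = r - 1*7 = r - 7 = -7 + r)
(-27748 + (-12409 + 8493)) + b(109) = (-27748 + (-12409 + 8493)) + (-7 + 109) = (-27748 - 3916) + 102 = -31664 + 102 = -31562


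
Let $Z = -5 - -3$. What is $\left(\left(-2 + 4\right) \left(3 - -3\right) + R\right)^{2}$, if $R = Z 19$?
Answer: $676$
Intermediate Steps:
$Z = -2$ ($Z = -5 + 3 = -2$)
$R = -38$ ($R = \left(-2\right) 19 = -38$)
$\left(\left(-2 + 4\right) \left(3 - -3\right) + R\right)^{2} = \left(\left(-2 + 4\right) \left(3 - -3\right) - 38\right)^{2} = \left(2 \left(3 + 3\right) - 38\right)^{2} = \left(2 \cdot 6 - 38\right)^{2} = \left(12 - 38\right)^{2} = \left(-26\right)^{2} = 676$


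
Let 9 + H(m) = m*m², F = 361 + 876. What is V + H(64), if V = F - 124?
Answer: 263248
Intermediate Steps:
F = 1237
H(m) = -9 + m³ (H(m) = -9 + m*m² = -9 + m³)
V = 1113 (V = 1237 - 124 = 1113)
V + H(64) = 1113 + (-9 + 64³) = 1113 + (-9 + 262144) = 1113 + 262135 = 263248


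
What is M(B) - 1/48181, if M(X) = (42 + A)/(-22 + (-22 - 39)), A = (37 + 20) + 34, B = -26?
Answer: -6408156/3999023 ≈ -1.6024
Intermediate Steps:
A = 91 (A = 57 + 34 = 91)
M(X) = -133/83 (M(X) = (42 + 91)/(-22 + (-22 - 39)) = 133/(-22 - 61) = 133/(-83) = 133*(-1/83) = -133/83)
M(B) - 1/48181 = -133/83 - 1/48181 = -6408156/3999023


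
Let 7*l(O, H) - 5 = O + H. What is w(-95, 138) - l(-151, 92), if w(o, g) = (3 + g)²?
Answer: 139221/7 ≈ 19889.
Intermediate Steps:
l(O, H) = 5/7 + H/7 + O/7 (l(O, H) = 5/7 + (O + H)/7 = 5/7 + (H + O)/7 = 5/7 + (H/7 + O/7) = 5/7 + H/7 + O/7)
w(-95, 138) - l(-151, 92) = (3 + 138)² - (5/7 + (⅐)*92 + (⅐)*(-151)) = 141² - (5/7 + 92/7 - 151/7) = 19881 - 1*(-54/7) = 19881 + 54/7 = 139221/7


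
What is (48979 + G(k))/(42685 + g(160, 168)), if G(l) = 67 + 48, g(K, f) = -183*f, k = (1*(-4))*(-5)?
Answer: 49094/11941 ≈ 4.1114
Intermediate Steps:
k = 20 (k = -4*(-5) = 20)
G(l) = 115
(48979 + G(k))/(42685 + g(160, 168)) = (48979 + 115)/(42685 - 183*168) = 49094/(42685 - 30744) = 49094/11941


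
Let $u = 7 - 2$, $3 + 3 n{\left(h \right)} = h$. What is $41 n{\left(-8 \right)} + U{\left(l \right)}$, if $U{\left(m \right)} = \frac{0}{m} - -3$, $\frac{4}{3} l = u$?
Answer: $- \frac{442}{3} \approx -147.33$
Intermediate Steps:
$n{\left(h \right)} = -1 + \frac{h}{3}$
$u = 5$ ($u = 7 - 2 = 5$)
$l = \frac{15}{4}$ ($l = \frac{3}{4} \cdot 5 = \frac{15}{4} \approx 3.75$)
$U{\left(m \right)} = 3$ ($U{\left(m \right)} = 0 + 3 = 3$)
$41 n{\left(-8 \right)} + U{\left(l \right)} = 41 \left(-1 + \frac{1}{3} \left(-8\right)\right) + 3 = 41 \left(-1 - \frac{8}{3}\right) + 3 = 41 \left(- \frac{11}{3}\right) + 3 = - \frac{451}{3} + 3 = - \frac{442}{3}$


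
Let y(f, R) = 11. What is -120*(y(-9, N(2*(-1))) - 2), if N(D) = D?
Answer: -1080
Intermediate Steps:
-120*(y(-9, N(2*(-1))) - 2) = -120*(11 - 2) = -120*9 = -1080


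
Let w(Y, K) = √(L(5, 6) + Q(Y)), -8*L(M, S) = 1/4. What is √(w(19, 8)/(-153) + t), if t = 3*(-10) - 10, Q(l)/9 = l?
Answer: √(-1664640 - 34*√10942)/204 ≈ 6.3313*I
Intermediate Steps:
L(M, S) = -1/32 (L(M, S) = -⅛/4 = -⅛*¼ = -1/32)
Q(l) = 9*l
w(Y, K) = √(-1/32 + 9*Y)
t = -40 (t = -30 - 10 = -40)
√(w(19, 8)/(-153) + t) = √((√(-2 + 576*19)/8)/(-153) - 40) = √((√(-2 + 10944)/8)*(-1/153) - 40) = √((√10942/8)*(-1/153) - 40) = √(-√10942/1224 - 40) = √(-40 - √10942/1224)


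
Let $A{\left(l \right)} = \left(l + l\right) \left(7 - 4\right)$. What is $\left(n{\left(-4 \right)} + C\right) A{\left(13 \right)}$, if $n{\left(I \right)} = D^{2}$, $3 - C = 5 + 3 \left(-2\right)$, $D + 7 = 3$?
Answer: $1560$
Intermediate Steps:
$D = -4$ ($D = -7 + 3 = -4$)
$C = 4$ ($C = 3 - \left(5 + 3 \left(-2\right)\right) = 3 - \left(5 - 6\right) = 3 - -1 = 3 + 1 = 4$)
$n{\left(I \right)} = 16$ ($n{\left(I \right)} = \left(-4\right)^{2} = 16$)
$A{\left(l \right)} = 6 l$ ($A{\left(l \right)} = 2 l 3 = 6 l$)
$\left(n{\left(-4 \right)} + C\right) A{\left(13 \right)} = \left(16 + 4\right) 6 \cdot 13 = 20 \cdot 78 = 1560$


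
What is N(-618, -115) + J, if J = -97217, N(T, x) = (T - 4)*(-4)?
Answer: -94729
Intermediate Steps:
N(T, x) = 16 - 4*T (N(T, x) = (-4 + T)*(-4) = 16 - 4*T)
N(-618, -115) + J = (16 - 4*(-618)) - 97217 = (16 + 2472) - 97217 = 2488 - 97217 = -94729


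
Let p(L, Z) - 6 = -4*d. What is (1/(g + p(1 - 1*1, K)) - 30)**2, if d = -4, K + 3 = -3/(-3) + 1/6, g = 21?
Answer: 1661521/1849 ≈ 898.61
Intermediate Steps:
K = -11/6 (K = -3 + (-3/(-3) + 1/6) = -3 + (-3*(-1/3) + 1*(1/6)) = -3 + (1 + 1/6) = -3 + 7/6 = -11/6 ≈ -1.8333)
p(L, Z) = 22 (p(L, Z) = 6 - 4*(-4) = 6 + 16 = 22)
(1/(g + p(1 - 1*1, K)) - 30)**2 = (1/(21 + 22) - 30)**2 = (1/43 - 30)**2 = (-1289/43)**2 = 1661521/1849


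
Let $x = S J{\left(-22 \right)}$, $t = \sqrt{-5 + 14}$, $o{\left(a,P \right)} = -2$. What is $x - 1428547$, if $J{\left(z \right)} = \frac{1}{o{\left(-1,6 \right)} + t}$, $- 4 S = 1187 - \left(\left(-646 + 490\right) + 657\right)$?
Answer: $- \frac{2857437}{2} \approx -1.4287 \cdot 10^{6}$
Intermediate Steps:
$S = - \frac{343}{2}$ ($S = - \frac{1187 - \left(\left(-646 + 490\right) + 657\right)}{4} = - \frac{1187 - \left(-156 + 657\right)}{4} = - \frac{1187 - 501}{4} = \left(- \frac{1}{4}\right) 686 = - \frac{343}{2} \approx -171.5$)
$t = 3$ ($t = \sqrt{9} = 3$)
$J{\left(z \right)} = 1$ ($J{\left(z \right)} = \frac{1}{-2 + 3} = 1^{-1} = 1$)
$x = - \frac{343}{2}$ ($x = \left(- \frac{343}{2}\right) 1 = - \frac{343}{2} \approx -171.5$)
$x - 1428547 = - \frac{343}{2} - 1428547 = - \frac{2857437}{2}$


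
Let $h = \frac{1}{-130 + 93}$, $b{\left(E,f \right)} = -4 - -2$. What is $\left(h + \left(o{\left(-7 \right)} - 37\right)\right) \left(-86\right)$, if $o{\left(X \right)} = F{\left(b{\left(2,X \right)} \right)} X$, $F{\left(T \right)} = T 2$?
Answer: $\frac{28724}{37} \approx 776.32$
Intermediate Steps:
$b{\left(E,f \right)} = -2$ ($b{\left(E,f \right)} = -4 + 2 = -2$)
$F{\left(T \right)} = 2 T$
$o{\left(X \right)} = - 4 X$ ($o{\left(X \right)} = 2 \left(-2\right) X = - 4 X$)
$h = - \frac{1}{37}$ ($h = \frac{1}{-37} = - \frac{1}{37} \approx -0.027027$)
$\left(h + \left(o{\left(-7 \right)} - 37\right)\right) \left(-86\right) = \left(- \frac{1}{37} - 9\right) \left(-86\right) = \left(- \frac{334}{37}\right) \left(-86\right) = \frac{28724}{37}$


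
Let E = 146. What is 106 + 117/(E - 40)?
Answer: 11353/106 ≈ 107.10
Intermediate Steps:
106 + 117/(E - 40) = 106 + 117/(146 - 40) = 106 + 117/106 = 11353/106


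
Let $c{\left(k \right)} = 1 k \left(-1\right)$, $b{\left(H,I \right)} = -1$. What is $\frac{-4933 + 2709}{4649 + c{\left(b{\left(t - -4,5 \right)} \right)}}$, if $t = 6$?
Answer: $- \frac{1112}{2325} \approx -0.47828$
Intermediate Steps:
$c{\left(k \right)} = - k$ ($c{\left(k \right)} = k \left(-1\right) = - k$)
$\frac{-4933 + 2709}{4649 + c{\left(b{\left(t - -4,5 \right)} \right)}} = \frac{-4933 + 2709}{4649 - -1} = - \frac{2224}{4649 + 1} = - \frac{2224}{4650} = \left(-2224\right) \frac{1}{4650} = - \frac{1112}{2325}$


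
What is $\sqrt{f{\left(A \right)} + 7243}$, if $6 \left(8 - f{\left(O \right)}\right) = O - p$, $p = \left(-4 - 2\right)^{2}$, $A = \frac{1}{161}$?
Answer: $\frac{\sqrt{6771912126}}{966} \approx 85.188$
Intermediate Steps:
$A = \frac{1}{161} \approx 0.0062112$
$p = 36$ ($p = \left(-6\right)^{2} = 36$)
$f{\left(O \right)} = 14 - \frac{O}{6}$ ($f{\left(O \right)} = 8 - \frac{O - 36}{6} = 8 - \frac{-36 + O}{6} = 8 - \left(-6 + \frac{O}{6}\right) = 14 - \frac{O}{6}$)
$\sqrt{f{\left(A \right)} + 7243} = \sqrt{\left(14 - \frac{1}{966}\right) + 7243} = \sqrt{\frac{13523}{966} + 7243} = \sqrt{\frac{7010261}{966}} = \frac{\sqrt{6771912126}}{966}$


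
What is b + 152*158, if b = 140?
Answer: 24156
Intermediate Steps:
b + 152*158 = 140 + 152*158 = 140 + 24016 = 24156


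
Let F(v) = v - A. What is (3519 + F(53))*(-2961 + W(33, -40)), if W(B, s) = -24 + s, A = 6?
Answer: -10787150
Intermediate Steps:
F(v) = -6 + v (F(v) = v - 1*6 = v - 6 = -6 + v)
(3519 + F(53))*(-2961 + W(33, -40)) = (3519 + (-6 + 53))*(-2961 + (-24 - 40)) = (3519 + 47)*(-2961 - 64) = 3566*(-3025) = -10787150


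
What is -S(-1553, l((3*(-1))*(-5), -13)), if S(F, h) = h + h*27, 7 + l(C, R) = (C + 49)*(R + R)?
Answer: 46788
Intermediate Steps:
l(C, R) = -7 + 2*R*(49 + C) (l(C, R) = -7 + (C + 49)*(R + R) = -7 + (49 + C)*(2*R) = -7 + 2*R*(49 + C))
S(F, h) = 28*h (S(F, h) = h + 27*h = 28*h)
-S(-1553, l((3*(-1))*(-5), -13)) = -28*(-7 + 98*(-13) + 2*((3*(-1))*(-5))*(-13)) = -28*(-7 - 1274 + 2*(-3*(-5))*(-13)) = -28*(-7 - 1274 + 2*15*(-13)) = -28*(-7 - 1274 - 390) = -28*(-1671) = -1*(-46788) = 46788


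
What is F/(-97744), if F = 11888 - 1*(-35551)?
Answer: -47439/97744 ≈ -0.48534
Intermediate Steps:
F = 47439 (F = 11888 + 35551 = 47439)
F/(-97744) = 47439/(-97744) = 47439*(-1/97744) = -47439/97744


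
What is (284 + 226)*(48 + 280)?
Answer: 167280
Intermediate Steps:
(284 + 226)*(48 + 280) = 510*328 = 167280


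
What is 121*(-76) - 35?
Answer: -9231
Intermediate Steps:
121*(-76) - 35 = -9196 - 35 = -9231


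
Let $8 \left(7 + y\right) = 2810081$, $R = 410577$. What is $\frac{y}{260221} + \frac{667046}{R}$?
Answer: $\frac{2542366651753}{854726060136} \approx 2.9745$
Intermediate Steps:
$y = \frac{2810025}{8}$ ($y = -7 + \frac{1}{8} \cdot 2810081 = -7 + \frac{2810081}{8} = \frac{2810025}{8} \approx 3.5125 \cdot 10^{5}$)
$\frac{y}{260221} + \frac{667046}{R} = \frac{2810025}{8 \cdot 260221} + \frac{667046}{410577} = \frac{2810025}{8} \cdot \frac{1}{260221} + 667046 \cdot \frac{1}{410577} = \frac{2810025}{2081768} + \frac{667046}{410577} = \frac{2542366651753}{854726060136}$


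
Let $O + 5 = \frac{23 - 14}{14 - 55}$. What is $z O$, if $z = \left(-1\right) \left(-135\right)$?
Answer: $- \frac{28890}{41} \approx -704.63$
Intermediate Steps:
$z = 135$
$O = - \frac{214}{41}$ ($O = -5 + \frac{23 - 14}{14 - 55} = -5 + \frac{9}{-41} = -5 + 9 \left(- \frac{1}{41}\right) = -5 - \frac{9}{41} = - \frac{214}{41} \approx -5.2195$)
$z O = 135 \left(- \frac{214}{41}\right) = - \frac{28890}{41}$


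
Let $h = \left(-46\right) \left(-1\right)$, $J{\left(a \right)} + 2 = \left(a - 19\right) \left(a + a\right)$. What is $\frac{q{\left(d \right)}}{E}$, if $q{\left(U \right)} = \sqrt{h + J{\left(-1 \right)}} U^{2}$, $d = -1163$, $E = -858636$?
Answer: $- \frac{1352569 \sqrt{21}}{429318} \approx -14.437$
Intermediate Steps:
$J{\left(a \right)} = -2 + 2 a \left(-19 + a\right)$ ($J{\left(a \right)} = -2 + \left(a - 19\right) \left(a + a\right) = -2 + \left(-19 + a\right) 2 a = -2 + 2 a \left(-19 + a\right)$)
$h = 46$
$q{\left(U \right)} = 2 \sqrt{21} U^{2}$ ($q{\left(U \right)} = \sqrt{46 - \left(-36 - 2\right)} U^{2} = \sqrt{46 + \left(-2 + 38 + 2 \cdot 1\right)} U^{2} = \sqrt{46 + \left(-2 + 38 + 2\right)} U^{2} = \sqrt{46 + 38} U^{2} = \sqrt{84} U^{2} = 2 \sqrt{21} U^{2}$)
$\frac{q{\left(d \right)}}{E} = \frac{2 \sqrt{21} \left(-1163\right)^{2}}{-858636} = 2 \sqrt{21} \cdot 1352569 \left(- \frac{1}{858636}\right) = 2705138 \sqrt{21} \left(- \frac{1}{858636}\right) = - \frac{1352569 \sqrt{21}}{429318}$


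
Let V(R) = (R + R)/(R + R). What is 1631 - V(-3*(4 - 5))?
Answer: 1630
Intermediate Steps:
V(R) = 1 (V(R) = (2*R)/((2*R)) = (2*R)*(1/(2*R)) = 1)
1631 - V(-3*(4 - 5)) = 1631 - 1*1 = 1631 - 1 = 1630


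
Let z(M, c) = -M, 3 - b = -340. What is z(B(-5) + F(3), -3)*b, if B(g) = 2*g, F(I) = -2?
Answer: 4116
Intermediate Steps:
b = 343 (b = 3 - 1*(-340) = 3 + 340 = 343)
z(B(-5) + F(3), -3)*b = -(2*(-5) - 2)*343 = -(-10 - 2)*343 = -1*(-12)*343 = 12*343 = 4116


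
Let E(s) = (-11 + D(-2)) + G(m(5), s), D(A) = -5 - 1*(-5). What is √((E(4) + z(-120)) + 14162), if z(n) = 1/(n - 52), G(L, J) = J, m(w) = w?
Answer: √104690337/86 ≈ 118.97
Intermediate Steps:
D(A) = 0 (D(A) = -5 + 5 = 0)
z(n) = 1/(-52 + n)
E(s) = -11 + s (E(s) = (-11 + 0) + s = -11 + s)
√((E(4) + z(-120)) + 14162) = √(((-11 + 4) + 1/(-52 - 120)) + 14162) = √((-7 + 1/(-172)) + 14162) = √((-7 - 1/172) + 14162) = √(-1205/172 + 14162) = √(2434659/172) = √104690337/86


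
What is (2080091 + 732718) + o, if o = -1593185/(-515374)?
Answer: 1449650218751/515374 ≈ 2.8128e+6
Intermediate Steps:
o = 1593185/515374 (o = -1593185*(-1/515374) = 1593185/515374 ≈ 3.0913)
(2080091 + 732718) + o = (2080091 + 732718) + 1593185/515374 = 2812809 + 1593185/515374 = 1449650218751/515374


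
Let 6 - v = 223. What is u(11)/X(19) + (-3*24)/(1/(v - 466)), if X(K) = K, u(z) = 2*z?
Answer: 934366/19 ≈ 49177.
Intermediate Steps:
v = -217 (v = 6 - 1*223 = 6 - 223 = -217)
u(11)/X(19) + (-3*24)/(1/(v - 466)) = (2*11)/19 + (-3*24)/(1/(-217 - 466)) = 22*(1/19) - 72/(1/(-683)) = 22/19 - 72/(-1/683) = 22/19 - 72*(-683) = 22/19 + 49176 = 934366/19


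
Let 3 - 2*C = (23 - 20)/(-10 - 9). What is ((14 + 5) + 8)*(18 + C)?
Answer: 10044/19 ≈ 528.63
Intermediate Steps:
C = 30/19 (C = 3/2 - (23 - 20)/(2*(-10 - 9)) = 3/2 - 3/(2*(-19)) = 3/2 - 3*(-1)/(2*19) = 3/2 - 1/2*(-3/19) = 3/2 + 3/38 = 30/19 ≈ 1.5789)
((14 + 5) + 8)*(18 + C) = ((14 + 5) + 8)*(18 + 30/19) = (19 + 8)*(372/19) = 27*(372/19) = 10044/19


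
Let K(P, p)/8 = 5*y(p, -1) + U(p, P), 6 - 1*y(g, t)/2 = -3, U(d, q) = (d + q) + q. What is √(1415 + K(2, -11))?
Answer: 3*√231 ≈ 45.596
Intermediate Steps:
U(d, q) = d + 2*q
y(g, t) = 18 (y(g, t) = 12 - 2*(-3) = 12 + 6 = 18)
K(P, p) = 720 + 8*p + 16*P (K(P, p) = 8*(5*18 + (p + 2*P)) = 8*(90 + (p + 2*P)) = 8*(90 + p + 2*P) = 720 + 8*p + 16*P)
√(1415 + K(2, -11)) = √(1415 + (720 + 8*(-11) + 16*2)) = √(1415 + (720 - 88 + 32)) = √(1415 + 664) = √2079 = 3*√231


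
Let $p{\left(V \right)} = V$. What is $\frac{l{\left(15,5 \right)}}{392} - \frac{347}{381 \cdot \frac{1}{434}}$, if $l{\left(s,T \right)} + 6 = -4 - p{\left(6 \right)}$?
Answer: $- \frac{7380064}{18669} \approx -395.31$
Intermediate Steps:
$l{\left(s,T \right)} = -16$ ($l{\left(s,T \right)} = -6 - 10 = -16$)
$\frac{l{\left(15,5 \right)}}{392} - \frac{347}{381 \cdot \frac{1}{434}} = - \frac{16}{392} - \frac{347}{381 \cdot \frac{1}{434}} = \left(-16\right) \frac{1}{392} - \frac{347}{381 \cdot \frac{1}{434}} = - \frac{2}{49} - \frac{347}{\frac{381}{434}} = - \frac{2}{49} - \frac{150598}{381} = - \frac{7380064}{18669}$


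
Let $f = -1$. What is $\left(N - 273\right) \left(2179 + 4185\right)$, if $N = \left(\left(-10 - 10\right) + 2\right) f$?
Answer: $-1622820$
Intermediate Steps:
$N = 18$ ($N = \left(\left(-10 - 10\right) + 2\right) \left(-1\right) = \left(-20 + 2\right) \left(-1\right) = \left(-18\right) \left(-1\right) = 18$)
$\left(N - 273\right) \left(2179 + 4185\right) = \left(18 - 273\right) \left(2179 + 4185\right) = \left(-255\right) 6364 = -1622820$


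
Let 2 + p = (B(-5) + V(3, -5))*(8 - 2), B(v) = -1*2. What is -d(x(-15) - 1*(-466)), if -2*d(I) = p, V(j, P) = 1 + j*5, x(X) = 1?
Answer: 41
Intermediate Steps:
B(v) = -2
V(j, P) = 1 + 5*j
p = 82 (p = -2 + (-2 + (1 + 5*3))*(8 - 2) = -2 + (-2 + (1 + 15))*6 = -2 + (-2 + 16)*6 = -2 + 14*6 = -2 + 84 = 82)
d(I) = -41 (d(I) = -1/2*82 = -41)
-d(x(-15) - 1*(-466)) = -1*(-41) = 41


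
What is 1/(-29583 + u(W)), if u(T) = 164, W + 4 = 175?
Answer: -1/29419 ≈ -3.3992e-5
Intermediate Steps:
W = 171 (W = -4 + 175 = 171)
1/(-29583 + u(W)) = 1/(-29583 + 164) = 1/(-29419) = -1/29419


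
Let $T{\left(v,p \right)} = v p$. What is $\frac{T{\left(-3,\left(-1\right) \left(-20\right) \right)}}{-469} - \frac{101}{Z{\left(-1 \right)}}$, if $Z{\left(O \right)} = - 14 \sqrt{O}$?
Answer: $\frac{60}{469} - \frac{101 i}{14} \approx 0.12793 - 7.2143 i$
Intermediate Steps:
$T{\left(v,p \right)} = p v$
$\frac{T{\left(-3,\left(-1\right) \left(-20\right) \right)}}{-469} - \frac{101}{Z{\left(-1 \right)}} = \frac{\left(-1\right) \left(-20\right) \left(-3\right)}{-469} - \frac{101}{\left(-14\right) \sqrt{-1}} = 20 \left(-3\right) \left(- \frac{1}{469}\right) - \frac{101}{\left(-14\right) i} = \left(-60\right) \left(- \frac{1}{469}\right) - 101 \frac{i}{14} = \frac{60}{469} - \frac{101 i}{14}$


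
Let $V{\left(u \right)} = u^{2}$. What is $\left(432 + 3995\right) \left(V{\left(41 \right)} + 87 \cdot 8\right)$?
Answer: $10522979$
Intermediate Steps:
$\left(432 + 3995\right) \left(V{\left(41 \right)} + 87 \cdot 8\right) = \left(432 + 3995\right) \left(41^{2} + 87 \cdot 8\right) = 4427 \left(1681 + 696\right) = 4427 \cdot 2377 = 10522979$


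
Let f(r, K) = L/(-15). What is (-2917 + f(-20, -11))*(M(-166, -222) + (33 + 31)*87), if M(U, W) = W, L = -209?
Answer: -77598972/5 ≈ -1.5520e+7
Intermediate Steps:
f(r, K) = 209/15 (f(r, K) = -209/(-15) = -209*(-1/15) = 209/15)
(-2917 + f(-20, -11))*(M(-166, -222) + (33 + 31)*87) = (-2917 + 209/15)*(-222 + (33 + 31)*87) = -43546*(-222 + 64*87)/15 = -43546*(-222 + 5568)/15 = -43546/15*5346 = -77598972/5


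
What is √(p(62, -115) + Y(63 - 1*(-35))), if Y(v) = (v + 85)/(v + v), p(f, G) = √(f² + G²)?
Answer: √(183 + 2548*√101)/14 ≈ 11.471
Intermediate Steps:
p(f, G) = √(G² + f²)
Y(v) = (85 + v)/(2*v) (Y(v) = (85 + v)/((2*v)) = (85 + v)*(1/(2*v)) = (85 + v)/(2*v))
√(p(62, -115) + Y(63 - 1*(-35))) = √(√((-115)² + 62²) + (85 + (63 - 1*(-35)))/(2*(63 - 1*(-35)))) = √(√(13225 + 3844) + (85 + (63 + 35))/(2*(63 + 35))) = √(√17069 + (½)*(85 + 98)/98) = √(13*√101 + (½)*(1/98)*183) = √(13*√101 + 183/196) = √(183/196 + 13*√101)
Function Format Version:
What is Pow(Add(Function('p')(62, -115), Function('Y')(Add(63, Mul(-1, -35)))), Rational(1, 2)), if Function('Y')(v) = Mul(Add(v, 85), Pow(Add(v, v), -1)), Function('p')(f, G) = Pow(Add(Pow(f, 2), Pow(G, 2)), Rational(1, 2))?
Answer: Mul(Rational(1, 14), Pow(Add(183, Mul(2548, Pow(101, Rational(1, 2)))), Rational(1, 2))) ≈ 11.471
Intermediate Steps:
Function('p')(f, G) = Pow(Add(Pow(G, 2), Pow(f, 2)), Rational(1, 2))
Function('Y')(v) = Mul(Rational(1, 2), Pow(v, -1), Add(85, v)) (Function('Y')(v) = Mul(Add(85, v), Pow(Mul(2, v), -1)) = Mul(Add(85, v), Mul(Rational(1, 2), Pow(v, -1))) = Mul(Rational(1, 2), Pow(v, -1), Add(85, v)))
Pow(Add(Function('p')(62, -115), Function('Y')(Add(63, Mul(-1, -35)))), Rational(1, 2)) = Pow(Add(Pow(Add(Pow(-115, 2), Pow(62, 2)), Rational(1, 2)), Mul(Rational(1, 2), Pow(Add(63, Mul(-1, -35)), -1), Add(85, Add(63, Mul(-1, -35))))), Rational(1, 2)) = Pow(Add(Pow(Add(13225, 3844), Rational(1, 2)), Mul(Rational(1, 2), Pow(Add(63, 35), -1), Add(85, Add(63, 35)))), Rational(1, 2)) = Pow(Add(Pow(17069, Rational(1, 2)), Mul(Rational(1, 2), Pow(98, -1), Add(85, 98))), Rational(1, 2)) = Pow(Add(Mul(13, Pow(101, Rational(1, 2))), Mul(Rational(1, 2), Rational(1, 98), 183)), Rational(1, 2)) = Pow(Add(Mul(13, Pow(101, Rational(1, 2))), Rational(183, 196)), Rational(1, 2)) = Pow(Add(Rational(183, 196), Mul(13, Pow(101, Rational(1, 2)))), Rational(1, 2))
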